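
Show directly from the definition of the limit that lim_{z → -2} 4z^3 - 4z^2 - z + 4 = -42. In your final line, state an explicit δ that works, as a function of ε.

Suppose ε > 0. We want δ > 0 such that 0 < |z + 2| < δ implies |(4z^3 - 4z^2 - z + 4) + 42| < ε.
(4z^3 - 4z^2 - z + 4) + 42 = 4z^3 - 4z^2 - z + 46 = (z + 2)(4z^2 - 12z + 23).
So |(4z^3 - 4z^2 - z + 4) + 42| = |z + 2|·|4z^2 - 12z + 23|.
Assume first that |z + 2| < 1, so |z| < 3. Then |4z^2 - 12z + 23| ≤ 4·3^2 + 12·3 + 23 = 95.
Hence |(4z^3 - 4z^2 - z + 4) + 42| ≤ 95|z + 2| < ε provided |z + 2| < ε/95.
Choosing δ = min(1, ε/95) ensures both conditions, hence |(4z^3 - 4z^2 - z + 4) + 42| < ε.

δ = min(1, ε/95)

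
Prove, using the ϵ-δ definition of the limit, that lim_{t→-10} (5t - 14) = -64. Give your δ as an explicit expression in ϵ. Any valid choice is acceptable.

Let ϵ > 0. We need δ > 0 so that 0 < |t + 10| < δ implies |(5t - 14) + 64| < ϵ.
Since (5t - 14) + 64 = 5(t + 10), we have |(5t - 14) + 64| = 5|t + 10|.
Thus it suffices that |t + 10| < ϵ/5.
Choosing δ = ϵ/5 gives |(5t - 14) + 64| = 5|t + 10| < ϵ whenever |t + 10| < δ.

δ = ϵ/5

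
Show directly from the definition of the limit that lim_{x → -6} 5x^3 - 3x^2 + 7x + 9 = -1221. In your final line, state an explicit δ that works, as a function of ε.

δ = min(2, ε/789)

Let ε > 0 be given. We want δ > 0 such that 0 < |x + 6| < δ implies |(5x^3 - 3x^2 + 7x + 9) + 1221| < ε.
(5x^3 - 3x^2 + 7x + 9) + 1221 = 5x^3 - 3x^2 + 7x + 1230 = (x + 6)(5x^2 - 33x + 205).
So |(5x^3 - 3x^2 + 7x + 9) + 1221| = |x + 6|·|5x^2 - 33x + 205|.
Assume first that |x + 6| < 2, so |x| < 8. Then |5x^2 - 33x + 205| ≤ 5·8^2 + 33·8 + 205 = 789.
Hence |(5x^3 - 3x^2 + 7x + 9) + 1221| ≤ 789|x + 6| < ε provided |x + 6| < ε/789.
Choosing δ = min(2, ε/789) ensures both conditions, hence |(5x^3 - 3x^2 + 7x + 9) + 1221| < ε.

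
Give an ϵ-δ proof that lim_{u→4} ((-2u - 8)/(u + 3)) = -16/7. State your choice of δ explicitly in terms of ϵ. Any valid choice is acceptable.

δ = min(7/2, (49/4)ϵ)

Let ϵ > 0. We want δ > 0 with 0 < |u − 4| < δ ⇒ |(-2u - 8)/(u + 3) + 16/7| < ϵ.
Combining over a common denominator, (-2u - 8)/(u + 3) + 16/7 = [(-2u - 8)·7 − (-16)·(u + 3)] / [7·(u + 3)] = 2(u − 4) / (7(u + 3)).
So |(-2u - 8)/(u + 3) + 16/7| = 2|u − 4| / (7·|u + 3|).
Restrict δ ≤ 7/2. Then |u − 4| < 7/2 gives |u + 3| = |(u − 4) + 7| ≥ 7 − 7/2 = 7/2.
Hence |(-2u - 8)/(u + 3) + 16/7| < 2|u − 4|/(7·(7/2)) = (4/49)|u − 4|, which is < ϵ once |u − 4| < (49/4)ϵ.
Take δ = min(7/2, (49/4)ϵ). Then 0 < |u − 4| < δ forces both bounds, so |(-2u - 8)/(u + 3) + 16/7| < ϵ.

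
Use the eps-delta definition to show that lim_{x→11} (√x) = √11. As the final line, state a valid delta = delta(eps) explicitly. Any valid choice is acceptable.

delta = min(11, √11·eps)

Suppose eps > 0. We want delta > 0 such that 0 < |x − 11| < delta implies |√x − √11| < eps.
Rationalise: √x − √11 = (x − 11)/(√x + √11), so |√x − √11| = |x − 11|/(√x + √11).
Restrict delta ≤ 11 so that |x − 11| < 11 forces x > 0, and then √x + √11 > √11.
Hence |√x − √11| < |x − 11|/√11, which is < eps once |x − 11| < √11·eps.
Take delta = min(11, √11·eps). If 0 < |x − 11| < delta then x > 0 and |√x − √11| < |x − 11|/√11 < eps.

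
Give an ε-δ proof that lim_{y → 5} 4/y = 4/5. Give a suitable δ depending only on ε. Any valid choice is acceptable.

Fix ε > 0. We seek δ > 0 such that 0 < |y − 5| < δ implies |4/y − (4/5)| < ε.
|4/y − (4/5)| = 4·|5 − y|/(5·|y|) = 4|y − 5|/(5|y|).
Require δ ≤ 5/2 so that |y| > 5 − 5/2 = 5/2, hence 5|y| > 25/2.
Then |4/y − (4/5)| < 4|y − 5|/(25/2), which is < ε when |y − 5| < (25/8)ε.
Take δ = min(5/2, (25/8)ε). Then 0 < |y − 5| < δ gives both |y − 5| < 5/2 and |y − 5| < (25/8)ε, so |4/y − (4/5)| < ε.

δ = min(5/2, (25/8)ε)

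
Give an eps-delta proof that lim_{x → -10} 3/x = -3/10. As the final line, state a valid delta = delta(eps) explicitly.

delta = min(5, (50/3)eps)

Let eps > 0. We seek delta > 0 such that 0 < |x + 10| < delta implies |3/x + 3/10| < eps.
|3/x + 3/10| = 3·|-10 − x|/(10·|x|) = 3|x + 10|/(10|x|).
Restrict delta ≤ 5. Then |x + 10| < 5 gives |x| > 5, so 10|x| > 50.
Then |3/x + 3/10| < 3|x + 10|/50, which is < eps when |x + 10| < (50/3)eps.
Take delta = min(5, (50/3)eps). Then 0 < |x + 10| < delta gives both |x + 10| < 5 and |x + 10| < (50/3)eps, so |3/x + 3/10| < eps.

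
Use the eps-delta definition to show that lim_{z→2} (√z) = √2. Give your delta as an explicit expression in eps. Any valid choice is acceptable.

delta = min(2, √2·eps)

Fix eps > 0. We want delta > 0 such that 0 < |z − 2| < delta implies |√z − √2| < eps.
Multiplying by the conjugate, |√z − √2| = |z − 2|/(√z + √2).
Restrict delta ≤ 2 so that |z − 2| < 2 forces z > 0, and then √z + √2 > √2.
Hence |√z − √2| < |z − 2|/√2, which is < eps once |z − 2| < √2·eps.
Take delta = min(2, √2·eps). If 0 < |z − 2| < delta then z > 0 and |√z − √2| < |z − 2|/√2 < eps.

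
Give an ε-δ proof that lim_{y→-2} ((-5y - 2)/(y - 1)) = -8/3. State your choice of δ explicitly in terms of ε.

δ = min(3/2, (9/14)ε)

Fix ε > 0. We want δ > 0 with 0 < |y + 2| < δ ⇒ |(-5y - 2)/(y - 1) + 8/3| < ε.
Combining over a common denominator, (-5y - 2)/(y - 1) + 8/3 = [(-5y - 2)·(-3) − 8·(y - 1)] / [(-3)·(y - 1)] = 7(y + 2) / ((-3)(y - 1)).
So |(-5y - 2)/(y - 1) + 8/3| = 7|y + 2| / (3·|y − 1|).
Require δ ≤ 3/2, so |y − 1| ≥ |-3| − |y + 2| > 3 − 3/2 = 3/2.
Hence |(-5y - 2)/(y - 1) + 8/3| < 7|y + 2|/(3·(3/2)) = (14/9)|y + 2|, which is < ε once |y + 2| < (9/14)ε.
Take δ = min(3/2, (9/14)ε). Then 0 < |y + 2| < δ forces both bounds, so |(-5y - 2)/(y - 1) + 8/3| < ε.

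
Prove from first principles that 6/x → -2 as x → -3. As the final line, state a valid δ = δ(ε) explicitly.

Fix ε > 0. We seek δ > 0 such that 0 < |x + 3| < δ implies |6/x + 2| < ε.
|6/x + 2| = 6·|-3 − x|/(3·|x|) = 6|x + 3|/(3|x|).
Restrict δ ≤ 3/2. Then |x + 3| < 3/2 gives |x| > 3/2, so 3|x| > 9/2.
Then |6/x + 2| < 6|x + 3|/(9/2), which is < ε when |x + 3| < (3/4)ε.
Take δ = min(3/2, (3/4)ε). Then 0 < |x + 3| < δ gives both |x + 3| < 3/2 and |x + 3| < (3/4)ε, so |6/x + 2| < ε.

δ = min(3/2, (3/4)ε)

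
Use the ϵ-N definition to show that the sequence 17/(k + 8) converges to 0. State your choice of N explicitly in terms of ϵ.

Let ϵ > 0. For k ≥ 1, |17/(k + 8) − 0| = 17/(k + 8) ≤ 17/k.
We need 17/k < ϵ, i.e. k > 17/ϵ.
Take N = 17/ϵ. If k > N then |17/(k + 8)| ≤ 17/k < ϵ.

N = 17/ϵ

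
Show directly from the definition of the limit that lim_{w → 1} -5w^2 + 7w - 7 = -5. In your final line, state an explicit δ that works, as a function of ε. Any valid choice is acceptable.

Suppose ε > 0. We want δ > 0 such that 0 < |w − 1| < δ implies |(-5w^2 + 7w - 7) + 5| < ε.
(-5w^2 + 7w - 7) + 5 = -5w^2 + 7w - 2 = (w − 1)(-5w + 2).
So |(-5w^2 + 7w - 7) + 5| = |w − 1|·|-5w + 2|.
Require δ ≤ 1. Then |w − 1| < 1 gives |w| < 2, and by the triangle inequality |-5w + 2| ≤ 5·2 + 2 = 12.
Hence |(-5w^2 + 7w - 7) + 5| ≤ 12|w − 1| < ε provided |w − 1| < ε/12.
Take δ = min(1, ε/12). Then 0 < |w − 1| < δ gives both |w − 1| < 1 and |w − 1| < ε/12, so |(-5w^2 + 7w - 7) + 5| < ε.

δ = min(1, ε/12)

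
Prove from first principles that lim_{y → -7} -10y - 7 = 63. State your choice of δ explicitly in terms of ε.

Suppose ε > 0. We need δ > 0 so that 0 < |y + 7| < δ implies |(-10y - 7) − 63| < ε.
|(-10y - 7) − 63| = |-10y - 70| = 10|y + 7|.
So 10|y + 7| < ε exactly when |y + 7| < ε/10.
Take δ = ε/10. If 0 < |y + 7| < δ then |(-10y - 7) − 63| = 10|y + 7| < 10·(ε/10) = ε.

δ = ε/10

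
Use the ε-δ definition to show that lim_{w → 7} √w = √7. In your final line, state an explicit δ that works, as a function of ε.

δ = min(7, √7·ε)

Let ε > 0. We want δ > 0 such that 0 < |w − 7| < δ implies |√w − √7| < ε.
Rationalise: √w − √7 = (w − 7)/(√w + √7), so |√w − √7| = |w − 7|/(√w + √7).
Restrict δ ≤ 7 so that |w − 7| < 7 forces w > 0, and then √w + √7 > √7.
Hence |√w − √7| < |w − 7|/√7, which is < ε once |w − 7| < √7·ε.
Take δ = min(7, √7·ε). If 0 < |w − 7| < δ then w > 0 and |√w − √7| < |w − 7|/√7 < ε.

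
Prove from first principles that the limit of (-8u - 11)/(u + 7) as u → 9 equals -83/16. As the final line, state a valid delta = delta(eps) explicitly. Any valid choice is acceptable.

delta = min(8, (128/45)eps)

Suppose eps > 0. We want delta > 0 with 0 < |u − 9| < delta ⇒ |(-8u - 11)/(u + 7) + 83/16| < eps.
Combining over a common denominator, (-8u - 11)/(u + 7) + 83/16 = [(-8u - 11)·16 − (-83)·(u + 7)] / [16·(u + 7)] = -45(u − 9) / (16(u + 7)).
So |(-8u - 11)/(u + 7) + 83/16| = 45|u − 9| / (16·|u + 7|).
Restrict delta ≤ 8. Then |u − 9| < 8 gives |u + 7| = |(u − 9) + 16| ≥ 16 − 8 = 8.
Hence |(-8u - 11)/(u + 7) + 83/16| < 45|u − 9|/(16·8) = (45/128)|u − 9|, which is < eps once |u − 9| < (128/45)eps.
Take delta = min(8, (128/45)eps). Then 0 < |u − 9| < delta forces both bounds, so |(-8u - 11)/(u + 7) + 83/16| < eps.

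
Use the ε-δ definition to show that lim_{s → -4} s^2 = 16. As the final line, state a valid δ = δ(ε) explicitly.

δ = min(1, ε/9)

Let ε > 0. We seek δ > 0 with 0 < |s + 4| < δ ⇒ |s^2 − 16| < ε.
Factor: s^2 − 16 = (s + 4)(s - 4), so |s^2 − 16| = |s + 4|·|s - 4|.
Impose δ ≤ 1 so that |s| < 5; then |s - 4| ≤ 9.
Hence |s^2 − 16| ≤ 9|s + 4|, which is < ε once |s + 4| < ε/9.
Take δ = min(1, ε/9). If 0 < |s + 4| < δ then both bounds hold and |s^2 − 16| ≤ 9|s + 4| < 9·(ε/9) = ε.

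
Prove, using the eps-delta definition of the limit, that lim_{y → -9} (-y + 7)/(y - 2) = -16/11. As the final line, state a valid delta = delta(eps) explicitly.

delta = min(11/2, (121/10)eps)

Suppose eps > 0. We want delta > 0 with 0 < |y + 9| < delta ⇒ |(-y + 7)/(y - 2) + 16/11| < eps.
Combining over a common denominator, (-y + 7)/(y - 2) + 16/11 = [(-y + 7)·(-11) − 16·(y - 2)] / [(-11)·(y - 2)] = -5(y + 9) / ((-11)(y - 2)).
So |(-y + 7)/(y - 2) + 16/11| = 5|y + 9| / (11·|y − 2|).
Require delta ≤ 11/2, so |y − 2| ≥ |-11| − |y + 9| > 11 − 11/2 = 11/2.
Hence |(-y + 7)/(y - 2) + 16/11| < 5|y + 9|/(11·(11/2)) = (10/121)|y + 9|, which is < eps once |y + 9| < (121/10)eps.
Take delta = min(11/2, (121/10)eps). Then 0 < |y + 9| < delta forces both bounds, so |(-y + 7)/(y - 2) + 16/11| < eps.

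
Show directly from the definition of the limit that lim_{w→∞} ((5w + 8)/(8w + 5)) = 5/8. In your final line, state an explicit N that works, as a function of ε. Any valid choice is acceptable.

N = (39/64)/ε

Fix ε > 0. We seek N > 0 such that w > N implies |(5w + 8)/(8w + 5) − (5/8)| < ε.
(5w + 8)/(8w + 5) − (5/8) = (8(5w + 8) − 5(8w + 5)) / (8(8w + 5)) = 39/(8(8w + 5)).
For w > 0 we have 8w + 5 > 8w, so |(5w + 8)/(8w + 5) − (5/8)| = 39/(8(8w + 5)) < 39/(8·8w) = (39/64)/w.
Thus |(5w + 8)/(8w + 5) − (5/8)| < ε whenever w > (39/64)/ε.
Take N = (39/64)/ε. If w > N then |(5w + 8)/(8w + 5) − (5/8)| < (39/64)/w < ε.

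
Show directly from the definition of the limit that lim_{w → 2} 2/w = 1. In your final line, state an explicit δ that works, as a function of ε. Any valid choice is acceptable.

Fix ε > 0. We seek δ > 0 such that 0 < |w − 2| < δ implies |2/w − 1| < ε.
|2/w − 1| = 2·|2 − w|/(2·|w|) = 2|w − 2|/(2|w|).
Require δ ≤ 1 so that |w| > 2 − 1 = 1, hence 2|w| > 2.
Then |2/w − 1| < 2|w − 2|/2, which is < ε when |w − 2| < ε.
Take δ = min(1, ε). Then 0 < |w − 2| < δ gives both |w − 2| < 1 and |w − 2| < ε, so |2/w − 1| < ε.

δ = min(1, ε)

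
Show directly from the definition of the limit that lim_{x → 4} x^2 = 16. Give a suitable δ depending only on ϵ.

Fix ϵ > 0. We seek δ > 0 with 0 < |x − 4| < δ ⇒ |x^2 − 16| < ϵ.
Factor: x^2 − 16 = (x − 4)(x + 4), so |x^2 − 16| = |x − 4|·|x + 4|.
Impose δ ≤ 1 so that |x| < 5; then |x + 4| ≤ 9.
Hence |x^2 − 16| ≤ 9|x − 4|, which is < ϵ once |x − 4| < ϵ/9.
Take δ = min(1, ϵ/9). If 0 < |x − 4| < δ then both bounds hold and |x^2 − 16| ≤ 9|x − 4| < 9·(ϵ/9) = ϵ.

δ = min(1, ϵ/9)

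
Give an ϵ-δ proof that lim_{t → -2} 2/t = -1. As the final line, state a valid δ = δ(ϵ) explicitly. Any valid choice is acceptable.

δ = min(1, ϵ)

Suppose ϵ > 0. We seek δ > 0 such that 0 < |t + 2| < δ implies |2/t + 1| < ϵ.
|2/t + 1| = 2·|-2 − t|/(2·|t|) = 2|t + 2|/(2|t|).
Restrict δ ≤ 1. Then |t + 2| < 1 gives |t| > 1, so 2|t| > 2.
Then |2/t + 1| < 2|t + 2|/2, which is < ϵ when |t + 2| < ϵ.
Take δ = min(1, ϵ). Then 0 < |t + 2| < δ gives both |t + 2| < 1 and |t + 2| < ϵ, so |2/t + 1| < ϵ.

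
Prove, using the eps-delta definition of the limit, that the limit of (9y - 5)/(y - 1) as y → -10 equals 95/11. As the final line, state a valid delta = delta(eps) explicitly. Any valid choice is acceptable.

Let eps > 0 be given. We want delta > 0 with 0 < |y + 10| < delta ⇒ |(9y - 5)/(y - 1) − (95/11)| < eps.
Combining over a common denominator, (9y - 5)/(y - 1) − (95/11) = [(9y - 5)·(-11) − (-95)·(y - 1)] / [(-11)·(y - 1)] = -4(y + 10) / ((-11)(y - 1)).
So |(9y - 5)/(y - 1) − (95/11)| = 4|y + 10| / (11·|y − 1|).
Restrict delta ≤ 11/2. Then |y + 10| < 11/2 gives |y − 1| = |(y + 10) + (-11)| ≥ 11 − 11/2 = 11/2.
Hence |(9y - 5)/(y - 1) − (95/11)| < 4|y + 10|/(11·(11/2)) = (8/121)|y + 10|, which is < eps once |y + 10| < (121/8)eps.
Take delta = min(11/2, (121/8)eps). Then 0 < |y + 10| < delta forces both bounds, so |(9y - 5)/(y - 1) − (95/11)| < eps.

delta = min(11/2, (121/8)eps)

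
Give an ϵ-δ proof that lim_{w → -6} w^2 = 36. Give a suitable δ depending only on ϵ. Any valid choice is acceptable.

δ = min(1, ϵ/13)

Suppose ϵ > 0. We seek δ > 0 with 0 < |w + 6| < δ ⇒ |w^2 − 36| < ϵ.
Factor: w^2 − 36 = (w + 6)(w - 6), so |w^2 − 36| = |w + 6|·|w - 6|.
Restrict δ ≤ 1. Then |w + 6| < 1 gives |w| < 7, so by the triangle inequality |w - 6| ≤ 7 + 6 = 13.
Hence |w^2 − 36| ≤ 13|w + 6|, which is < ϵ once |w + 6| < ϵ/13.
Take δ = min(1, ϵ/13). If 0 < |w + 6| < δ then both bounds hold and |w^2 − 36| ≤ 13|w + 6| < 13·(ϵ/13) = ϵ.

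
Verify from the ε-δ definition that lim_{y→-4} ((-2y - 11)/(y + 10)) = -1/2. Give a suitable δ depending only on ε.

δ = min(3, 2ε)

Fix ε > 0. We want δ > 0 with 0 < |y + 4| < δ ⇒ |(-2y - 11)/(y + 10) + 1/2| < ε.
Combining over a common denominator, (-2y - 11)/(y + 10) + 1/2 = [(-2y - 11)·6 − (-3)·(y + 10)] / [6·(y + 10)] = -9(y + 4) / (6(y + 10)).
So |(-2y - 11)/(y + 10) + 1/2| = 9|y + 4| / (6·|y + 10|).
Require δ ≤ 3, so |y + 10| ≥ |6| − |y + 4| > 6 − 3 = 3.
Hence |(-2y - 11)/(y + 10) + 1/2| < 9|y + 4|/(6·3) = (1/2)|y + 4|, which is < ε once |y + 4| < 2ε.
Take δ = min(3, 2ε). Then 0 < |y + 4| < δ forces both bounds, so |(-2y - 11)/(y + 10) + 1/2| < ε.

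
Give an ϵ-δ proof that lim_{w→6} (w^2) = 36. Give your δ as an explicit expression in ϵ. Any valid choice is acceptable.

Let ϵ > 0. We seek δ > 0 with 0 < |w − 6| < δ ⇒ |w^2 − 36| < ϵ.
Factor: w^2 − 36 = (w − 6)(w + 6), so |w^2 − 36| = |w − 6|·|w + 6|.
Impose δ ≤ 1 so that |w| < 7; then |w + 6| ≤ 13.
Hence |w^2 − 36| ≤ 13|w − 6|, which is < ϵ once |w − 6| < ϵ/13.
Take δ = min(1, ϵ/13). If 0 < |w − 6| < δ then both bounds hold and |w^2 − 36| ≤ 13|w − 6| < 13·(ϵ/13) = ϵ.

δ = min(1, ϵ/13)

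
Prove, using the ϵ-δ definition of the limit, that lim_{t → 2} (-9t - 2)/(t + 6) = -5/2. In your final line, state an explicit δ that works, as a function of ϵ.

Fix ϵ > 0. We want δ > 0 with 0 < |t − 2| < δ ⇒ |(-9t - 2)/(t + 6) + 5/2| < ϵ.
Combining over a common denominator, (-9t - 2)/(t + 6) + 5/2 = [(-9t - 2)·8 − (-20)·(t + 6)] / [8·(t + 6)] = -52(t − 2) / (8(t + 6)).
So |(-9t - 2)/(t + 6) + 5/2| = 52|t − 2| / (8·|t + 6|).
Require δ ≤ 4, so |t + 6| ≥ |8| − |t − 2| > 8 − 4 = 4.
Hence |(-9t - 2)/(t + 6) + 5/2| < 52|t − 2|/(8·4) = (13/8)|t − 2|, which is < ϵ once |t − 2| < (8/13)ϵ.
Take δ = min(4, (8/13)ϵ). Then 0 < |t − 2| < δ forces both bounds, so |(-9t - 2)/(t + 6) + 5/2| < ϵ.

δ = min(4, (8/13)ϵ)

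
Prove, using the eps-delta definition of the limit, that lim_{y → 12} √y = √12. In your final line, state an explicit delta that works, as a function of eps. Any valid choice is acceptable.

delta = min(12, √12·eps)

Let eps > 0 be given. We want delta > 0 such that 0 < |y − 12| < delta implies |√y − √12| < eps.
Multiplying by the conjugate, |√y − √12| = |y − 12|/(√y + √12).
Restrict delta ≤ 12 so that |y − 12| < 12 forces y > 0, and then √y + √12 > √12.
Hence |√y − √12| < |y − 12|/√12, which is < eps once |y − 12| < √12·eps.
Take delta = min(12, √12·eps). If 0 < |y − 12| < delta then y > 0 and |√y − √12| < |y − 12|/√12 < eps.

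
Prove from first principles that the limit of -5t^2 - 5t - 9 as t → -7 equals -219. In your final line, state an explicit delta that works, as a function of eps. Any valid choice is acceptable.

Suppose eps > 0. We want delta > 0 such that 0 < |t + 7| < delta implies |(-5t^2 - 5t - 9) + 219| < eps.
(-5t^2 - 5t - 9) + 219 = -5t^2 - 5t + 210 = (t + 7)(-5t + 30).
So |(-5t^2 - 5t - 9) + 219| = |t + 7|·|-5t + 30|.
Assume first that |t + 7| < 2, so |t| < 9. Then |-5t + 30| ≤ 5·9 + 30 = 75.
Hence |(-5t^2 - 5t - 9) + 219| ≤ 75|t + 7| < eps provided |t + 7| < eps/75.
Choosing delta = min(2, eps/75) ensures both conditions, hence |(-5t^2 - 5t - 9) + 219| < eps.

delta = min(2, eps/75)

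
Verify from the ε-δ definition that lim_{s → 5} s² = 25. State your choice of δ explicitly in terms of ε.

δ = min(2, ε/12)

Let ε > 0. We seek δ > 0 with 0 < |s − 5| < δ ⇒ |s² − 25| < ε.
Factor: s² − 25 = (s − 5)(s + 5), so |s² − 25| = |s − 5|·|s + 5|.
Restrict δ ≤ 2. Then |s − 5| < 2 gives |s| < 7, so by the triangle inequality |s + 5| ≤ 7 + 5 = 12.
Hence |s² − 25| ≤ 12|s − 5|, which is < ε once |s − 5| < ε/12.
Take δ = min(2, ε/12). If 0 < |s − 5| < δ then both bounds hold and |s² − 25| ≤ 12|s − 5| < 12·(ε/12) = ε.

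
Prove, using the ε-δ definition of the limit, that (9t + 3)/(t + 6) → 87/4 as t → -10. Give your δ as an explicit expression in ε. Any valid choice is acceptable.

δ = min(2, (8/51)ε)

Let ε > 0. We want δ > 0 with 0 < |t + 10| < δ ⇒ |(9t + 3)/(t + 6) − (87/4)| < ε.
Combining over a common denominator, (9t + 3)/(t + 6) − (87/4) = [(9t + 3)·(-4) − (-87)·(t + 6)] / [(-4)·(t + 6)] = 51(t + 10) / ((-4)(t + 6)).
So |(9t + 3)/(t + 6) − (87/4)| = 51|t + 10| / (4·|t + 6|).
Require δ ≤ 2, so |t + 6| ≥ |-4| − |t + 10| > 4 − 2 = 2.
Hence |(9t + 3)/(t + 6) − (87/4)| < 51|t + 10|/(4·2) = (51/8)|t + 10|, which is < ε once |t + 10| < (8/51)ε.
Take δ = min(2, (8/51)ε). Then 0 < |t + 10| < δ forces both bounds, so |(9t + 3)/(t + 6) − (87/4)| < ε.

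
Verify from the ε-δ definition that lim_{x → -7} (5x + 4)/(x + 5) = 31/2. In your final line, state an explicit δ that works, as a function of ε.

Let ε > 0 be given. We want δ > 0 with 0 < |x + 7| < δ ⇒ |(5x + 4)/(x + 5) − (31/2)| < ε.
Combining over a common denominator, (5x + 4)/(x + 5) − (31/2) = [(5x + 4)·(-2) − (-31)·(x + 5)] / [(-2)·(x + 5)] = 21(x + 7) / ((-2)(x + 5)).
So |(5x + 4)/(x + 5) − (31/2)| = 21|x + 7| / (2·|x + 5|).
Require δ ≤ 1, so |x + 5| ≥ |-2| − |x + 7| > 2 − 1 = 1.
Hence |(5x + 4)/(x + 5) − (31/2)| < 21|x + 7|/(2·1) = (21/2)|x + 7|, which is < ε once |x + 7| < (2/21)ε.
Take δ = min(1, (2/21)ε). Then 0 < |x + 7| < δ forces both bounds, so |(5x + 4)/(x + 5) − (31/2)| < ε.

δ = min(1, (2/21)ε)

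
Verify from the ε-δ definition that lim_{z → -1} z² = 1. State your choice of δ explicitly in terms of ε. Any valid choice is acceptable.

δ = min(1, ε/3)

Let ε > 0. We seek δ > 0 with 0 < |z + 1| < δ ⇒ |z² − 1| < ε.
Factor: z² − 1 = (z + 1)(z - 1), so |z² − 1| = |z + 1|·|z - 1|.
Restrict δ ≤ 1. Then |z + 1| < 1 gives |z| < 2, so by the triangle inequality |z - 1| ≤ 2 + 1 = 3.
Hence |z² − 1| ≤ 3|z + 1|, which is < ε once |z + 1| < ε/3.
Take δ = min(1, ε/3). If 0 < |z + 1| < δ then both bounds hold and |z² − 1| ≤ 3|z + 1| < 3·(ε/3) = ε.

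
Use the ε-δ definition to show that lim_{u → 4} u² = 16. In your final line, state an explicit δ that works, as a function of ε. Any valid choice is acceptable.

δ = min(1, ε/9)

Fix ε > 0. We seek δ > 0 with 0 < |u − 4| < δ ⇒ |u² − 16| < ε.
Factor: u² − 16 = (u − 4)(u + 4), so |u² − 16| = |u − 4|·|u + 4|.
Impose δ ≤ 1 so that |u| < 5; then |u + 4| ≤ 9.
Hence |u² − 16| ≤ 9|u − 4|, which is < ε once |u − 4| < ε/9.
Take δ = min(1, ε/9). If 0 < |u − 4| < δ then both bounds hold and |u² − 16| ≤ 9|u − 4| < 9·(ε/9) = ε.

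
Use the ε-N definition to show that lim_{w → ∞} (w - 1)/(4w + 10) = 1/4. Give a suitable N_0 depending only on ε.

Suppose ε > 0. We seek N_0 > 0 such that w > N_0 implies |(w - 1)/(4w + 10) − (1/4)| < ε.
(w - 1)/(4w + 10) − (1/4) = (4(w - 1) − (4w + 10)) / (4(4w + 10)) = -14/(4(4w + 10)).
For w > 0 we have 4w + 10 > 4w, so |(w - 1)/(4w + 10) − (1/4)| = 14/(4(4w + 10)) < 14/(4·4w) = (7/8)/w.
Thus |(w - 1)/(4w + 10) − (1/4)| < ε whenever w > (7/8)/ε.
Take N_0 = (7/8)/ε. If w > N_0 then |(w - 1)/(4w + 10) − (1/4)| < (7/8)/w < ε.

N_0 = (7/8)/ε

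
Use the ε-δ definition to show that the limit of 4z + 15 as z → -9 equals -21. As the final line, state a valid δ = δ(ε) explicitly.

Suppose ε > 0. We need δ > 0 so that 0 < |z + 9| < δ implies |(4z + 15) + 21| < ε.
|(4z + 15) + 21| = |4z + 36| = 4|z + 9|.
So 4|z + 9| < ε exactly when |z + 9| < ε/4.
Take δ = ε/4. If 0 < |z + 9| < δ then |(4z + 15) + 21| = 4|z + 9| < 4·(ε/4) = ε.

δ = ε/4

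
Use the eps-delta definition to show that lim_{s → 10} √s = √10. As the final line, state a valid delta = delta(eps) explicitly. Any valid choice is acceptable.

delta = min(10, √10·eps)

Fix eps > 0. We want delta > 0 such that 0 < |s − 10| < delta implies |√s − √10| < eps.
Multiplying by the conjugate, |√s − √10| = |s − 10|/(√s + √10).
Restrict delta ≤ 10 so that |s − 10| < 10 forces s > 0, and then √s + √10 > √10.
Hence |√s − √10| < |s − 10|/√10, which is < eps once |s − 10| < √10·eps.
Take delta = min(10, √10·eps). If 0 < |s − 10| < delta then s > 0 and |√s − √10| < |s − 10|/√10 < eps.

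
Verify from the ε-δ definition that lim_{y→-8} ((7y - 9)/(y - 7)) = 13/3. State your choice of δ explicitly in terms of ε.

Fix ε > 0. We want δ > 0 with 0 < |y + 8| < δ ⇒ |(7y - 9)/(y - 7) − (13/3)| < ε.
Combining over a common denominator, (7y - 9)/(y - 7) − (13/3) = [(7y - 9)·(-15) − (-65)·(y - 7)] / [(-15)·(y - 7)] = -40(y + 8) / ((-15)(y - 7)).
So |(7y - 9)/(y - 7) − (13/3)| = 40|y + 8| / (15·|y − 7|).
Restrict δ ≤ 15/2. Then |y + 8| < 15/2 gives |y − 7| = |(y + 8) + (-15)| ≥ 15 − 15/2 = 15/2.
Hence |(7y - 9)/(y - 7) − (13/3)| < 40|y + 8|/(15·(15/2)) = (16/45)|y + 8|, which is < ε once |y + 8| < (45/16)ε.
Take δ = min(15/2, (45/16)ε). Then 0 < |y + 8| < δ forces both bounds, so |(7y - 9)/(y - 7) − (13/3)| < ε.

δ = min(15/2, (45/16)ε)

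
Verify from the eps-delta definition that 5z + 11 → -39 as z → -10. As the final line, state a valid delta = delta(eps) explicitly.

delta = eps/5

Suppose eps > 0. We need delta > 0 so that 0 < |z + 10| < delta implies |(5z + 11) + 39| < eps.
Since (5z + 11) + 39 = 5(z + 10), we have |(5z + 11) + 39| = 5|z + 10|.
So 5|z + 10| < eps exactly when |z + 10| < eps/5.
Take delta = eps/5. If 0 < |z + 10| < delta then |(5z + 11) + 39| = 5|z + 10| < 5·(eps/5) = eps.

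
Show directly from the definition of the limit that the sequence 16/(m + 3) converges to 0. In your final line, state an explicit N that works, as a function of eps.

Let eps > 0 be given. For m ≥ 1, |16/(m + 3) − 0| = 16/(m + 3) ≤ 16/m.
We need 16/m < eps, i.e. m > 16/eps.
Take N = 16/eps. If m > N then |16/(m + 3)| ≤ 16/m < eps.

N = 16/eps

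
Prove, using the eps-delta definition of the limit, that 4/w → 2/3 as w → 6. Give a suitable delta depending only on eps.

delta = min(3, (9/2)eps)

Let eps > 0 be given. We seek delta > 0 such that 0 < |w − 6| < delta implies |4/w − (2/3)| < eps.
|4/w − (2/3)| = 4·|6 − w|/(6·|w|) = 4|w − 6|/(6|w|).
Require delta ≤ 3 so that |w| > 6 − 3 = 3, hence 6|w| > 18.
Then |4/w − (2/3)| < 4|w − 6|/18, which is < eps when |w − 6| < (9/2)eps.
Take delta = min(3, (9/2)eps). Then 0 < |w − 6| < delta gives both |w − 6| < 3 and |w − 6| < (9/2)eps, so |4/w − (2/3)| < eps.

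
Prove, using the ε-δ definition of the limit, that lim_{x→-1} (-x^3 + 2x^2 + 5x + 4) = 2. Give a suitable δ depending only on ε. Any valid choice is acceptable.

δ = min(1, ε/12)

Let ε > 0. We want δ > 0 such that 0 < |x + 1| < δ implies |(-x^3 + 2x^2 + 5x + 4) − 2| < ε.
(-x^3 + 2x^2 + 5x + 4) − 2 = -x^3 + 2x^2 + 5x + 2 = (x + 1)(-x^2 + 3x + 2).
So |(-x^3 + 2x^2 + 5x + 4) − 2| = |x + 1|·|-x^2 + 3x + 2|.
Require δ ≤ 1. Then |x + 1| < 1 gives |x| < 2, and by the triangle inequality |-x^2 + 3x + 2| ≤ 2^2 + 3·2 + 2 = 12.
Hence |(-x^3 + 2x^2 + 5x + 4) − 2| ≤ 12|x + 1| < ε provided |x + 1| < ε/12.
Take δ = min(1, ε/12). Then 0 < |x + 1| < δ gives both |x + 1| < 1 and |x + 1| < ε/12, so |(-x^3 + 2x^2 + 5x + 4) − 2| < ε.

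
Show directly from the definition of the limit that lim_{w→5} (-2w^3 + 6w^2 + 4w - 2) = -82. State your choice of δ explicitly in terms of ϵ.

Let ϵ > 0 be given. We want δ > 0 such that 0 < |w − 5| < δ implies |(-2w^3 + 6w^2 + 4w - 2) + 82| < ϵ.
(-2w^3 + 6w^2 + 4w - 2) + 82 = -2w^3 + 6w^2 + 4w + 80 = (w − 5)(-2w^2 - 4w - 16).
So |(-2w^3 + 6w^2 + 4w - 2) + 82| = |w − 5|·|-2w^2 - 4w - 16|.
Require δ ≤ 1. Then |w − 5| < 1 gives |w| < 6, and by the triangle inequality |-2w^2 - 4w - 16| ≤ 2·6^2 + 4·6 + 16 = 112.
Hence |(-2w^3 + 6w^2 + 4w - 2) + 82| ≤ 112|w − 5| < ϵ provided |w − 5| < ϵ/112.
Take δ = min(1, ϵ/112). Then 0 < |w − 5| < δ gives both |w − 5| < 1 and |w − 5| < ϵ/112, so |(-2w^3 + 6w^2 + 4w - 2) + 82| < ϵ.

δ = min(1, ϵ/112)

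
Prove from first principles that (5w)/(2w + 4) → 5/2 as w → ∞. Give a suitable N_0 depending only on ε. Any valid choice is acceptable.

N_0 = 5/ε

Suppose ε > 0. We seek N_0 > 0 such that w > N_0 implies |(5w)/(2w + 4) − (5/2)| < ε.
(5w)/(2w + 4) − (5/2) = (2(5w) − 5(2w + 4)) / (2(2w + 4)) = -20/(2(2w + 4)).
For w > 0 we have 2w + 4 > 2w, so |(5w)/(2w + 4) − (5/2)| = 20/(2(2w + 4)) < 20/(2·2w) = 5/w.
Thus |(5w)/(2w + 4) − (5/2)| < ε whenever w > 5/ε.
Take N_0 = 5/ε. If w > N_0 then |(5w)/(2w + 4) − (5/2)| < 5/w < ε.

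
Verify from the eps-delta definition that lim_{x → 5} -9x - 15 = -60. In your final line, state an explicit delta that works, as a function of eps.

Let eps > 0. We need delta > 0 so that 0 < |x − 5| < delta implies |(-9x - 15) + 60| < eps.
Since (-9x - 15) + 60 = -9(x − 5), we have |(-9x - 15) + 60| = 9|x − 5|.
Thus it suffices that |x − 5| < eps/9.
Take delta = eps/9. If 0 < |x − 5| < delta then |(-9x - 15) + 60| = 9|x − 5| < 9·(eps/9) = eps.

delta = eps/9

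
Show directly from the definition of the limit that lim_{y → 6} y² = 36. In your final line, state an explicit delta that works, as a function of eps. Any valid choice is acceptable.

delta = min(2, eps/14)

Let eps > 0 be given. We seek delta > 0 with 0 < |y − 6| < delta ⇒ |y² − 36| < eps.
Factor: y² − 36 = (y − 6)(y + 6), so |y² − 36| = |y − 6|·|y + 6|.
Impose delta ≤ 2 so that |y| < 8; then |y + 6| ≤ 14.
Hence |y² − 36| ≤ 14|y − 6|, which is < eps once |y − 6| < eps/14.
Take delta = min(2, eps/14). If 0 < |y − 6| < delta then both bounds hold and |y² − 36| ≤ 14|y − 6| < 14·(eps/14) = eps.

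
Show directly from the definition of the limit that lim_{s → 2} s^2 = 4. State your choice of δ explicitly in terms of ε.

Let ε > 0. We seek δ > 0 with 0 < |s − 2| < δ ⇒ |s^2 − 4| < ε.
Factor: s^2 − 4 = (s − 2)(s + 2), so |s^2 − 4| = |s − 2|·|s + 2|.
Restrict δ ≤ 1. Then |s − 2| < 1 gives |s| < 3, so by the triangle inequality |s + 2| ≤ 3 + 2 = 5.
Hence |s^2 − 4| ≤ 5|s − 2|, which is < ε once |s − 2| < ε/5.
Take δ = min(1, ε/5). If 0 < |s − 2| < δ then both bounds hold and |s^2 − 4| ≤ 5|s − 2| < 5·(ε/5) = ε.

δ = min(1, ε/5)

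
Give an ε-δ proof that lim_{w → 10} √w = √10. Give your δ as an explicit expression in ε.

Let ε > 0. We want δ > 0 such that 0 < |w − 10| < δ implies |√w − √10| < ε.
Multiplying by the conjugate, |√w − √10| = |w − 10|/(√w + √10).
Restrict δ ≤ 10 so that |w − 10| < 10 forces w > 0, and then √w + √10 > √10.
Hence |√w − √10| < |w − 10|/√10, which is < ε once |w − 10| < √10·ε.
Take δ = min(10, √10·ε). If 0 < |w − 10| < δ then w > 0 and |√w − √10| < |w − 10|/√10 < ε.

δ = min(10, √10·ε)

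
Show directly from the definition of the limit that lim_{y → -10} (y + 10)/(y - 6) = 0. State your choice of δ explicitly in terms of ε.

Suppose ε > 0. We want δ > 0 with 0 < |y + 10| < δ ⇒ |(y + 10)/(y - 6) − 0| < ε.
Combining over a common denominator, (y + 10)/(y - 6) − 0 = [(y + 10)·(-16) − 0·(y - 6)] / [(-16)·(y - 6)] = -16(y + 10) / ((-16)(y - 6)).
So |(y + 10)/(y - 6) − 0| = 16|y + 10| / (16·|y − 6|).
Require δ ≤ 8, so |y − 6| ≥ |-16| − |y + 10| > 16 − 8 = 8.
Hence |(y + 10)/(y - 6) − 0| < 16|y + 10|/(16·8) = (1/8)|y + 10|, which is < ε once |y + 10| < 8ε.
Take δ = min(8, 8ε). Then 0 < |y + 10| < δ forces both bounds, so |(y + 10)/(y - 6) − 0| < ε.

δ = min(8, 8ε)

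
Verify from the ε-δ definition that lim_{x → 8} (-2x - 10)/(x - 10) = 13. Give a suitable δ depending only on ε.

δ = min(1, (1/15)ε)

Suppose ε > 0. We want δ > 0 with 0 < |x − 8| < δ ⇒ |(-2x - 10)/(x - 10) − 13| < ε.
Combining over a common denominator, (-2x - 10)/(x - 10) − 13 = [(-2x - 10)·(-2) − (-26)·(x - 10)] / [(-2)·(x - 10)] = 30(x − 8) / ((-2)(x - 10)).
So |(-2x - 10)/(x - 10) − 13| = 30|x − 8| / (2·|x − 10|).
Restrict δ ≤ 1. Then |x − 8| < 1 gives |x − 10| = |(x − 8) + (-2)| ≥ 2 − 1 = 1.
Hence |(-2x - 10)/(x - 10) − 13| < 30|x − 8|/(2·1) = 15|x − 8|, which is < ε once |x − 8| < (1/15)ε.
Take δ = min(1, (1/15)ε). Then 0 < |x − 8| < δ forces both bounds, so |(-2x - 10)/(x - 10) − 13| < ε.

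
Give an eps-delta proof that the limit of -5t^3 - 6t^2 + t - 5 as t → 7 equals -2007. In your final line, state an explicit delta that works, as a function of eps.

Fix eps > 0. We want delta > 0 such that 0 < |t − 7| < delta implies |(-5t^3 - 6t^2 + t - 5) + 2007| < eps.
(-5t^3 - 6t^2 + t - 5) + 2007 = -5t^3 - 6t^2 + t + 2002 = (t − 7)(-5t^2 - 41t - 286).
So |(-5t^3 - 6t^2 + t - 5) + 2007| = |t − 7|·|-5t^2 - 41t - 286|.
Require delta ≤ 2. Then |t − 7| < 2 gives |t| < 9, and by the triangle inequality |-5t^2 - 41t - 286| ≤ 5·9^2 + 41·9 + 286 = 1060.
Hence |(-5t^3 - 6t^2 + t - 5) + 2007| ≤ 1060|t − 7| < eps provided |t − 7| < eps/1060.
Choosing delta = min(2, eps/1060) ensures both conditions, hence |(-5t^3 - 6t^2 + t - 5) + 2007| < eps.

delta = min(2, eps/1060)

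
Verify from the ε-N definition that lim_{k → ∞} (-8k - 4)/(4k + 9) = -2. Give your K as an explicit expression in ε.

K = (7/2)/ε

Let ε > 0 be given. For k ≥ 1, |(-8k - 4)/(4k + 9) + 2| = |56|/(4(4k + 9)) = 56/(4(4k + 9)).
Since 4k + 9 ≥ 4k for k ≥ 1, this is ≤ 56/(4·4k) = (7/2)/k.
So |(-8k - 4)/(4k + 9) + 2| < ε whenever k > (7/2)/ε.
Take K = (7/2)/ε. If k > K then |(-8k - 4)/(4k + 9) + 2| ≤ (7/2)/k < ε.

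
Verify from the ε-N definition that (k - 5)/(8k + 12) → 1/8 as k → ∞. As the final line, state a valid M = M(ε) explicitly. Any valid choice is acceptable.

M = (13/16)/ε

Let ε > 0 be given. For k ≥ 1, |(k - 5)/(8k + 12) − (1/8)| = |-52|/(8(8k + 12)) = 52/(8(8k + 12)).
Since 8k + 12 ≥ 8k for k ≥ 1, this is ≤ 52/(8·8k) = (13/16)/k.
So |(k - 5)/(8k + 12) − (1/8)| < ε whenever k > (13/16)/ε.
Take M = (13/16)/ε. If k > M then |(k - 5)/(8k + 12) − (1/8)| ≤ (13/16)/k < ε.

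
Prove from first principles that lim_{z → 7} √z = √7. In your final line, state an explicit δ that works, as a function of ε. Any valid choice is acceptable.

Suppose ε > 0. We want δ > 0 such that 0 < |z − 7| < δ implies |√z − √7| < ε.
Multiplying by the conjugate, |√z − √7| = |z − 7|/(√z + √7).
Restrict δ ≤ 7 so that |z − 7| < 7 forces z > 0, and then √z + √7 > √7.
Hence |√z − √7| < |z − 7|/√7, which is < ε once |z − 7| < √7·ε.
Take δ = min(7, √7·ε). If 0 < |z − 7| < δ then z > 0 and |√z − √7| < |z − 7|/√7 < ε.

δ = min(7, √7·ε)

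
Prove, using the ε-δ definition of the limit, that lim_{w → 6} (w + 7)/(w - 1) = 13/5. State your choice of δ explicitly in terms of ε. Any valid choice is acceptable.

δ = min(5/2, (25/16)ε)

Fix ε > 0. We want δ > 0 with 0 < |w − 6| < δ ⇒ |(w + 7)/(w - 1) − (13/5)| < ε.
Combining over a common denominator, (w + 7)/(w - 1) − (13/5) = [(w + 7)·5 − 13·(w - 1)] / [5·(w - 1)] = -8(w − 6) / (5(w - 1)).
So |(w + 7)/(w - 1) − (13/5)| = 8|w − 6| / (5·|w − 1|).
Require δ ≤ 5/2, so |w − 1| ≥ |5| − |w − 6| > 5 − 5/2 = 5/2.
Hence |(w + 7)/(w - 1) − (13/5)| < 8|w − 6|/(5·(5/2)) = (16/25)|w − 6|, which is < ε once |w − 6| < (25/16)ε.
Take δ = min(5/2, (25/16)ε). Then 0 < |w − 6| < δ forces both bounds, so |(w + 7)/(w - 1) − (13/5)| < ε.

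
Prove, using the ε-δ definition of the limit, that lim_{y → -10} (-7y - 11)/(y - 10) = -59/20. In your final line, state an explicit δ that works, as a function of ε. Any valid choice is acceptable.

δ = min(10, (200/81)ε)

Fix ε > 0. We want δ > 0 with 0 < |y + 10| < δ ⇒ |(-7y - 11)/(y - 10) + 59/20| < ε.
Combining over a common denominator, (-7y - 11)/(y - 10) + 59/20 = [(-7y - 11)·(-20) − 59·(y - 10)] / [(-20)·(y - 10)] = 81(y + 10) / ((-20)(y - 10)).
So |(-7y - 11)/(y - 10) + 59/20| = 81|y + 10| / (20·|y − 10|).
Restrict δ ≤ 10. Then |y + 10| < 10 gives |y − 10| = |(y + 10) + (-20)| ≥ 20 − 10 = 10.
Hence |(-7y - 11)/(y - 10) + 59/20| < 81|y + 10|/(20·10) = (81/200)|y + 10|, which is < ε once |y + 10| < (200/81)ε.
Take δ = min(10, (200/81)ε). Then 0 < |y + 10| < δ forces both bounds, so |(-7y - 11)/(y - 10) + 59/20| < ε.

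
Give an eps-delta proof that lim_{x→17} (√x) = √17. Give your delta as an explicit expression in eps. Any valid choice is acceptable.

delta = min(17, √17·eps)

Let eps > 0 be given. We want delta > 0 such that 0 < |x − 17| < delta implies |√x − √17| < eps.
Rationalise: √x − √17 = (x − 17)/(√x + √17), so |√x − √17| = |x − 17|/(√x + √17).
Restrict delta ≤ 17 so that |x − 17| < 17 forces x > 0, and then √x + √17 > √17.
Hence |√x − √17| < |x − 17|/√17, which is < eps once |x − 17| < √17·eps.
Take delta = min(17, √17·eps). If 0 < |x − 17| < delta then x > 0 and |√x − √17| < |x − 17|/√17 < eps.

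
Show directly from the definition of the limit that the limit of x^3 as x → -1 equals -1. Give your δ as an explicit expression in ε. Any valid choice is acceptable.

Let ε > 0 be given. We seek δ > 0 with 0 < |x + 1| < δ ⇒ |x^3 + 1| < ε.
Factor: x^3 + 1 = (x + 1)(x^2 - x + 1), so |x^3 + 1| = |x + 1|·|x^2 - x + 1|.
Impose δ ≤ 1 so that |x| < 2; then |x^2 - x + 1| ≤ 7.
Hence |x^3 + 1| ≤ 7|x + 1|, which is < ε once |x + 1| < ε/7.
Take δ = min(1, ε/7). If 0 < |x + 1| < δ then both bounds hold and |x^3 + 1| ≤ 7|x + 1| < 7·(ε/7) = ε.

δ = min(1, ε/7)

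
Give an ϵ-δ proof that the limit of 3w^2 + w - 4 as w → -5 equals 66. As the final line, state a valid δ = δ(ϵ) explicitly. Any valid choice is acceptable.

δ = min(1, ϵ/32)

Let ϵ > 0. We want δ > 0 such that 0 < |w + 5| < δ implies |(3w^2 + w - 4) − 66| < ϵ.
(3w^2 + w - 4) − 66 = 3w^2 + w - 70 = (w + 5)(3w - 14).
So |(3w^2 + w - 4) − 66| = |w + 5|·|3w - 14|.
Assume first that |w + 5| < 1, so |w| < 6. Then |3w - 14| ≤ 3·6 + 14 = 32.
Hence |(3w^2 + w - 4) − 66| ≤ 32|w + 5| < ϵ provided |w + 5| < ϵ/32.
Take δ = min(1, ϵ/32). Then 0 < |w + 5| < δ gives both |w + 5| < 1 and |w + 5| < ϵ/32, so |(3w^2 + w - 4) − 66| < ϵ.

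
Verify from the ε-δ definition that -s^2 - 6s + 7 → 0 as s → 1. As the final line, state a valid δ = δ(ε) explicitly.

δ = min(1, ε/9)

Suppose ε > 0. We want δ > 0 such that 0 < |s − 1| < δ implies |(-s^2 - 6s + 7)| < ε.
(-s^2 - 6s + 7) = -s^2 - 6s + 7 = (s − 1)(-s - 7).
So |(-s^2 - 6s + 7)| = |s − 1|·|-s - 7|.
Require δ ≤ 1. Then |s − 1| < 1 gives |s| < 2, and by the triangle inequality |-s - 7| ≤ 2 + 7 = 9.
Hence |(-s^2 - 6s + 7)| ≤ 9|s − 1| < ε provided |s − 1| < ε/9.
Choosing δ = min(1, ε/9) ensures both conditions, hence |(-s^2 - 6s + 7)| < ε.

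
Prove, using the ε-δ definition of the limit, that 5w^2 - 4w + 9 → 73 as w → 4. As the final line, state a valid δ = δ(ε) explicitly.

Let ε > 0. We want δ > 0 such that 0 < |w − 4| < δ implies |(5w^2 - 4w + 9) − 73| < ε.
(5w^2 - 4w + 9) − 73 = 5w^2 - 4w - 64 = (w − 4)(5w + 16).
So |(5w^2 - 4w + 9) − 73| = |w − 4|·|5w + 16|.
Require δ ≤ 2. Then |w − 4| < 2 gives |w| < 6, and by the triangle inequality |5w + 16| ≤ 5·6 + 16 = 46.
Hence |(5w^2 - 4w + 9) − 73| ≤ 46|w − 4| < ε provided |w − 4| < ε/46.
Take δ = min(2, ε/46). Then 0 < |w − 4| < δ gives both |w − 4| < 2 and |w − 4| < ε/46, so |(5w^2 - 4w + 9) − 73| < ε.

δ = min(2, ε/46)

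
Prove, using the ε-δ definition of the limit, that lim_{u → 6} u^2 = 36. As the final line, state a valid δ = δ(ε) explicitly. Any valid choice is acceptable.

Let ε > 0. We seek δ > 0 with 0 < |u − 6| < δ ⇒ |u^2 − 36| < ε.
Factor: u^2 − 36 = (u − 6)(u + 6), so |u^2 − 36| = |u − 6|·|u + 6|.
Impose δ ≤ 1 so that |u| < 7; then |u + 6| ≤ 13.
Hence |u^2 − 36| ≤ 13|u − 6|, which is < ε once |u − 6| < ε/13.
Take δ = min(1, ε/13). If 0 < |u − 6| < δ then both bounds hold and |u^2 − 36| ≤ 13|u − 6| < 13·(ε/13) = ε.

δ = min(1, ε/13)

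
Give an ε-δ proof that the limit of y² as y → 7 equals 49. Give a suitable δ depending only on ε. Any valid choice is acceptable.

δ = min(1, ε/15)

Suppose ε > 0. We seek δ > 0 with 0 < |y − 7| < δ ⇒ |y² − 49| < ε.
Factor: y² − 49 = (y − 7)(y + 7), so |y² − 49| = |y − 7|·|y + 7|.
Impose δ ≤ 1 so that |y| < 8; then |y + 7| ≤ 15.
Hence |y² − 49| ≤ 15|y − 7|, which is < ε once |y − 7| < ε/15.
Take δ = min(1, ε/15). If 0 < |y − 7| < δ then both bounds hold and |y² − 49| ≤ 15|y − 7| < 15·(ε/15) = ε.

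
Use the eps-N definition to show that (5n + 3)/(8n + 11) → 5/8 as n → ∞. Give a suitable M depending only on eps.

Suppose eps > 0. For n ≥ 1, |(5n + 3)/(8n + 11) − (5/8)| = |-31|/(8(8n + 11)) = 31/(8(8n + 11)).
Since 8n + 11 ≥ 8n for n ≥ 1, this is ≤ 31/(8·8n) = (31/64)/n.
So |(5n + 3)/(8n + 11) − (5/8)| < eps whenever n > (31/64)/eps.
Take M = (31/64)/eps. If n > M then |(5n + 3)/(8n + 11) − (5/8)| ≤ (31/64)/n < eps.

M = (31/64)/eps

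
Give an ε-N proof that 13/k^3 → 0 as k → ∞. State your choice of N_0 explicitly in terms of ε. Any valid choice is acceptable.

N_0 = (13/ε)^{1/3}

Fix ε > 0. For k ≥ 1, |13/k^3 − 0| = 13/k^3.
13/k^3 < ε ⇔ k^3 > 13/ε ⇔ k > (13/ε)^{1/3}.
Take N_0 = (13/ε)^{1/3}. Then k > N_0 implies 13/k^3 < ε.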